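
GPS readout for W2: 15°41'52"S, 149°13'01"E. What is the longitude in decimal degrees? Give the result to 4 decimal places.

149° + 13′/60 + 1″/3600 = 149 + 0.21667 + 0.00028 = 149.2169°

149.2169°E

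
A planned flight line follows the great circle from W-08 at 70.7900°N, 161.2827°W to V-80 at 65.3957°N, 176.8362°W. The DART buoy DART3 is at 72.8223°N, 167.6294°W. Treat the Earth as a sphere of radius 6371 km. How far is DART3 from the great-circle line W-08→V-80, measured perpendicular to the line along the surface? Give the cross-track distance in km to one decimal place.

δ₁₃ = central angle W-08→DART3 = 0.049494 rad  (haversine)
θ₁₃ = bearing W-08→DART3 = 318.708°,  θ₁₂ = bearing W-08→V-80 = 234.507°
dₓₜ = R·arcsin(sin δ₁₃ · sin(θ₁₃ − θ₁₂)) = 6371·arcsin(0.04947·sin(84.201°)) = 313.711 km
|dₓₜ| = 313.711 km

313.7 km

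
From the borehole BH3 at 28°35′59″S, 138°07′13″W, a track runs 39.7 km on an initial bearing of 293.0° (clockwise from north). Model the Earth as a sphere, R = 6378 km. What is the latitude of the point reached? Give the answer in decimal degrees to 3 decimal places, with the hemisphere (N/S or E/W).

BH3: φ = -28.59972°, λ = -138.12028°
δ = d/R = 39.7/6378 = 0.006225 rad
φ₂ = arcsin(sin φ₁ cos δ + cos φ₁ sin δ cos θ)
   = arcsin(-0.47869·0.99998 + 0.87799·0.00622·0.39073) = -28.45986°
λ₂ = λ₁ + atan2(sin θ sin δ cos φ₁, cos δ − sin φ₁ sin φ₂) = -138.49369°

28.460°S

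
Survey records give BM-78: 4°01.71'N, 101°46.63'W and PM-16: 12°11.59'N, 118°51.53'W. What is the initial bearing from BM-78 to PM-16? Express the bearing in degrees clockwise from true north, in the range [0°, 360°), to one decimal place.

BM-78: φ = +4.02850°, λ = -101.77717°
PM-16: φ = +12.19317°, λ = -118.85883°
Δλ = -17.0817°
y = sin Δλ · cos φ₂ = -0.287108
x = cos φ₁ sin φ₂ − sin φ₁ cos φ₂ cos Δλ = 0.145048
θ = atan2(y, x) = -63.1970° → 296.8030° (mod 360°)

296.8°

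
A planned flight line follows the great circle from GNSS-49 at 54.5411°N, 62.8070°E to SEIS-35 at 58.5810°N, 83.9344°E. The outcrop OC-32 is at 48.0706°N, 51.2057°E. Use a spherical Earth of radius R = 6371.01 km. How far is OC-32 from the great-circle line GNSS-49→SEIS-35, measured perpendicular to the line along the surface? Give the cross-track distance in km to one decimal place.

δ₁₃ = central angle GNSS-49→OC-32 = 0.169254 rad  (haversine)
θ₁₃ = bearing GNSS-49→OC-32 = 232.915°,  θ₁₂ = bearing GNSS-49→SEIS-35 = 62.218°
dₓₜ = R·arcsin(sin δ₁₃ · sin(θ₁₃ − θ₁₂)) = 6371.01·arcsin(0.16845·sin(170.698°)) = 173.490 km
|dₓₜ| = 173.490 km

173.5 km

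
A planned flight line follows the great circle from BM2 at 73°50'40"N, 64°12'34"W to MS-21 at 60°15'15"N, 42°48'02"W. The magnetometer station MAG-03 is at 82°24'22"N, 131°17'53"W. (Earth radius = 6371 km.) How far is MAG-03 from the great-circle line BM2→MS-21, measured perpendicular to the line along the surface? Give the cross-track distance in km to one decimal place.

385.3 km

BM2: φ = +73.84444°, λ = -64.20944°
MS-21: φ = +60.25417°, λ = -42.80056°
MAG-03: φ = +82.40611°, λ = -131.29806°
δ₁₃ = central angle BM2→MAG-03 = 0.259958 rad  (haversine)
θ₁₃ = bearing BM2→MAG-03 = 331.734°,  θ₁₂ = bearing BM2→MS-21 = 138.135°
dₓₜ = R·arcsin(sin δ₁₃ · sin(θ₁₃ − θ₁₂)) = 6371·arcsin(0.25704·sin(193.599°)) = -385.280 km
|dₓₜ| = 385.280 km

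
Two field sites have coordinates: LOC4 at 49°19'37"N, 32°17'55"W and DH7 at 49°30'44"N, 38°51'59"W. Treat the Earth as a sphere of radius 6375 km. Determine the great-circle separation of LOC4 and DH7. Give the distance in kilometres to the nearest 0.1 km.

LOC4: φ = +49.32694°, λ = -32.29861°
DH7: φ = +49.51222°, λ = -38.86639°
Δφ = 0.1853°,  Δλ = -6.5678°
a = sin²(Δφ/2) + cos φ₁ cos φ₂ sin²(Δλ/2) = 0.001391
c = 2·arcsin(√a) = 0.074614 rad = 4.2751°
d = R·c = 6375 × 0.074614 = 475.7 km

475.7 km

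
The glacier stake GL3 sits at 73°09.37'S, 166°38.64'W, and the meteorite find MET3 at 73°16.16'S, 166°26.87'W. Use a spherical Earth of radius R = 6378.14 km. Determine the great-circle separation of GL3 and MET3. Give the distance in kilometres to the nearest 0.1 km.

GL3: φ = -73.15617°, λ = -166.64400°
MET3: φ = -73.26933°, λ = -166.44783°
Δφ = -0.1132°,  Δλ = 0.1962°
a = sin²(Δφ/2) + cos φ₁ cos φ₂ sin²(Δλ/2) = 0.000001
c = 2·arcsin(√a) = 0.002209 rad = 0.1266°
d = R·c = 6378.14 × 0.002209 = 14.1 km

14.1 km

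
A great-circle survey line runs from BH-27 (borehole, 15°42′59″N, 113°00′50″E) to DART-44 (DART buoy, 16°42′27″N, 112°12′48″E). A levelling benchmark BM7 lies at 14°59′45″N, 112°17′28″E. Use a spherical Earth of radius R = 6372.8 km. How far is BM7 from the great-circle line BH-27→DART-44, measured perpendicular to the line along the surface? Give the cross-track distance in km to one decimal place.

110.4 km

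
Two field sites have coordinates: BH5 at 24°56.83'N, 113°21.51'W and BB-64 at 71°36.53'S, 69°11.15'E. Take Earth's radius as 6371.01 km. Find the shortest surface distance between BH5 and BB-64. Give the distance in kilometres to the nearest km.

BH5: φ = +24.94717°, λ = -113.35850°
BB-64: φ = -71.60883°, λ = +69.18583°
Δφ = -96.5560°,  Δλ = -177.4557°
a = sin²(Δφ/2) + cos φ₁ cos φ₂ sin²(Δλ/2) = 0.843012
c = 2·arcsin(√a) = 2.326805 rad = 133.3161°
d = R·c = 6371.01 × 2.326805 = 14824.1 km

14824 km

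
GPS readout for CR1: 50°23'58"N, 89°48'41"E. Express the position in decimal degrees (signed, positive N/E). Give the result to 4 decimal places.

+50.3994°, +89.8114°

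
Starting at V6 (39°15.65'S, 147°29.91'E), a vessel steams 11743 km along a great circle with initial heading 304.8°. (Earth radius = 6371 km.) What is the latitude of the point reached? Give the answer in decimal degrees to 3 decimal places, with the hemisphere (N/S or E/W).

36.574°N

V6: φ = -39.26083°, λ = +147.49850°
δ = d/R = 11743/6371 = 1.843196 rad
φ₂ = arcsin(sin φ₁ cos δ + cos φ₁ sin δ cos θ)
   = arcsin(-0.63285·-0.26904 + 0.77427·0.96313·0.57071) = 36.57391°
λ₂ = λ₁ + atan2(sin θ sin δ cos φ₁, cos δ − sin φ₁ sin φ₂) = 67.50517°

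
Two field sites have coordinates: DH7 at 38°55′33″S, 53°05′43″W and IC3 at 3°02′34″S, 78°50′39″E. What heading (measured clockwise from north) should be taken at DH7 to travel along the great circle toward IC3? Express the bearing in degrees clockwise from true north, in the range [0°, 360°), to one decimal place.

121.8°

DH7: φ = -38.92583°, λ = -53.09528°
IC3: φ = -3.04278°, λ = +78.84417°
Δλ = 131.9394°
y = sin Δλ · cos φ₂ = 0.742803
x = cos φ₁ sin φ₂ − sin φ₁ cos φ₂ cos Δλ = -0.460634
θ = atan2(y, x) = 121.8042° → 121.8042° (mod 360°)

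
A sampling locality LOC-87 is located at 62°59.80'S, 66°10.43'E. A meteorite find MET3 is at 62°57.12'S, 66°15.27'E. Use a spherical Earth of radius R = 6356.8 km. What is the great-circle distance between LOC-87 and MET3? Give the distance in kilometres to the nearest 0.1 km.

6.4 km

LOC-87: φ = -62.99667°, λ = +66.17383°
MET3: φ = -62.95200°, λ = +66.25450°
Δφ = 0.0447°,  Δλ = 0.0807°
a = sin²(Δφ/2) + cos φ₁ cos φ₂ sin²(Δλ/2) = 0.000000
c = 2·arcsin(√a) = 0.001008 rad = 0.0578°
d = R·c = 6356.8 × 0.001008 = 6.4 km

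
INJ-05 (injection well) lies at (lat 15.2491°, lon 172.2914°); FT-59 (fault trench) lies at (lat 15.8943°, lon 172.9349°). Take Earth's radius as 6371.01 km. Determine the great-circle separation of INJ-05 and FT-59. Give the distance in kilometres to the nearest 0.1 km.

99.5 km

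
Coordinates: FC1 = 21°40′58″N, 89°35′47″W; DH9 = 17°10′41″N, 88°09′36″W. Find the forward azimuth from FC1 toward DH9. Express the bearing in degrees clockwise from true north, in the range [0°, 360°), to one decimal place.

163.0°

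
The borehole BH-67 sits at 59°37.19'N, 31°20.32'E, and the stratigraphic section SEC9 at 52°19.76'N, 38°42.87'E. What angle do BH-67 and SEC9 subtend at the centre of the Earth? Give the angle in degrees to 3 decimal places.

BH-67: φ = +59.61983°, λ = +31.33867°
SEC9: φ = +52.32933°, λ = +38.71450°
Δφ = -7.2905°,  Δλ = 7.3758°
a = sin²(Δφ/2) + cos φ₁ cos φ₂ sin²(Δλ/2) = 0.005321
c = 2·arcsin(√a) = 0.146019 rad = 8.3663°

8.366°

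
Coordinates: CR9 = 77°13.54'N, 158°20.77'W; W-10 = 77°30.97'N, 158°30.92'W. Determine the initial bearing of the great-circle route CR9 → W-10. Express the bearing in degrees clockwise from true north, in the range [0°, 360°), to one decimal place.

CR9: φ = +77.22567°, λ = -158.34617°
W-10: φ = +77.51617°, λ = -158.51533°
Δλ = -0.1692°
y = sin Δλ · cos φ₂ = -0.000638
x = cos φ₁ sin φ₂ − sin φ₁ cos φ₂ cos Δλ = 0.005071
θ = atan2(y, x) = -7.1733° → 352.8267° (mod 360°)

352.8°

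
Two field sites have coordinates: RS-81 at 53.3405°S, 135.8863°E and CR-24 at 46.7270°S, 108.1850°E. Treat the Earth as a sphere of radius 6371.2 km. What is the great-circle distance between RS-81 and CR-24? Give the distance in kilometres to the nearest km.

Δφ = 6.6135°,  Δλ = -27.7013°
a = sin²(Δφ/2) + cos φ₁ cos φ₂ sin²(Δλ/2) = 0.026782
c = 2·arcsin(√a) = 0.328781 rad = 18.8378°
d = R·c = 6371.2 × 0.328781 = 2094.7 km

2095 km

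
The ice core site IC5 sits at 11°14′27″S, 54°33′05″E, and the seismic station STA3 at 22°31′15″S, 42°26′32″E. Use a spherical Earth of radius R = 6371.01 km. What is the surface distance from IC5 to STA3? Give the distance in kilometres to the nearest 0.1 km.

1796.1 km

IC5: φ = -11.24083°, λ = +54.55139°
STA3: φ = -22.52083°, λ = +42.44222°
Δφ = -11.2800°,  Δλ = -12.1092°
a = sin²(Δφ/2) + cos φ₁ cos φ₂ sin²(Δλ/2) = 0.019738
c = 2·arcsin(√a) = 0.281917 rad = 16.1527°
d = R·c = 6371.01 × 0.281917 = 1796.1 km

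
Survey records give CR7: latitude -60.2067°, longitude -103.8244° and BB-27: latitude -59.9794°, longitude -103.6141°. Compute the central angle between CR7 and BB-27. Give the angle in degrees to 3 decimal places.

Δφ = 0.2273°,  Δλ = 0.2103°
a = sin²(Δφ/2) + cos φ₁ cos φ₂ sin²(Δλ/2) = 0.000005
c = 2·arcsin(√a) = 0.004369 rad = 0.2503°

0.250°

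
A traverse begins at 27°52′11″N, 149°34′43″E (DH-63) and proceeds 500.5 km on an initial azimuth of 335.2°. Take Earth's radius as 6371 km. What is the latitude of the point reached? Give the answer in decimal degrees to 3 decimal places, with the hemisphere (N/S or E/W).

DH-63: φ = +27.86972°, λ = +149.57861°
δ = d/R = 500.5/6371 = 0.078559 rad
φ₂ = arcsin(sin φ₁ cos δ + cos φ₁ sin δ cos θ)
   = arcsin(0.46746·0.99692 + 0.88401·0.07848·0.90778) = 31.93783°
λ₂ = λ₁ + atan2(sin θ sin δ cos φ₁, cos δ − sin φ₁ sin φ₂) = 147.35556°

31.938°N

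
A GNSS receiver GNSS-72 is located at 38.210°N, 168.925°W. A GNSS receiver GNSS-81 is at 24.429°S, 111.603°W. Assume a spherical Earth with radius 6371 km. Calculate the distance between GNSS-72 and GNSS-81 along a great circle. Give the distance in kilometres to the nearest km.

9174 km

Δφ = -62.6390°,  Δλ = 57.3220°
a = sin²(Δφ/2) + cos φ₁ cos φ₂ sin²(Δλ/2) = 0.434775
c = 2·arcsin(√a) = 1.439973 rad = 82.5044°
d = R·c = 6371 × 1.439973 = 9174.1 km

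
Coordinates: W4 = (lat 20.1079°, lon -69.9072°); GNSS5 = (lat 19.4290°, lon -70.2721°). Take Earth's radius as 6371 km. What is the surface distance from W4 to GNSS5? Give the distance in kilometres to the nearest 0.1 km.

Δφ = -0.6789°,  Δλ = -0.3649°
a = sin²(Δφ/2) + cos φ₁ cos φ₂ sin²(Δλ/2) = 0.000044
c = 2·arcsin(√a) = 0.013279 rad = 0.7608°
d = R·c = 6371 × 0.013279 = 84.6 km

84.6 km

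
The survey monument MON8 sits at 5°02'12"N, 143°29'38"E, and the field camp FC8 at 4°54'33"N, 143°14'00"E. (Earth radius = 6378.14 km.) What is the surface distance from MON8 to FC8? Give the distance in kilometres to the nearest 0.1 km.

32.2 km

MON8: φ = +5.03667°, λ = +143.49389°
FC8: φ = +4.90917°, λ = +143.23333°
Δφ = -0.1275°,  Δλ = -0.2606°
a = sin²(Δφ/2) + cos φ₁ cos φ₂ sin²(Δλ/2) = 0.000006
c = 2·arcsin(√a) = 0.005047 rad = 0.2892°
d = R·c = 6378.14 × 0.005047 = 32.2 km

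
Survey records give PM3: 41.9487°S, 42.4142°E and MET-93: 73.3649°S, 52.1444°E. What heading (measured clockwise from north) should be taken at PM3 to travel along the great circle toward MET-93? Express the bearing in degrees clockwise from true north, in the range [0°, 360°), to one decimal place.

Δλ = 9.7302°
y = sin Δλ · cos φ₂ = 0.048383
x = cos φ₁ sin φ₂ − sin φ₁ cos φ₂ cos Δλ = -0.524004
θ = atan2(y, x) = 174.7246° → 174.7246° (mod 360°)

174.7°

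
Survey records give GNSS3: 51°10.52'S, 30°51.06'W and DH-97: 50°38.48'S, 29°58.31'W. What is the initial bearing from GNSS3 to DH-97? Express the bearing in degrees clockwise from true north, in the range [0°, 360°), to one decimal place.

46.4°

GNSS3: φ = -51.17533°, λ = -30.85100°
DH-97: φ = -50.64133°, λ = -29.97183°
Δλ = 0.8792°
y = sin Δλ · cos φ₂ = 0.009731
x = cos φ₁ sin φ₂ − sin φ₁ cos φ₂ cos Δλ = 0.009262
θ = atan2(y, x) = 46.4141° → 46.4141° (mod 360°)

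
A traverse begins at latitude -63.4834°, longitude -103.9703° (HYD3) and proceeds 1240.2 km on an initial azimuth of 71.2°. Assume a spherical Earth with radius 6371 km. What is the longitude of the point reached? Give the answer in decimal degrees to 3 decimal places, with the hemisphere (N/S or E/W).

83.624°W

δ = d/R = 1240.2/6371 = 0.194663 rad
φ₂ = arcsin(sin φ₁ cos δ + cos φ₁ sin δ cos θ)
   = arcsin(-0.89481·0.98111 + 0.44646·0.19344·0.32227) = -58.21967°
λ₂ = λ₁ + atan2(sin θ sin δ cos φ₁, cos δ − sin φ₁ sin φ₂) = -83.62416°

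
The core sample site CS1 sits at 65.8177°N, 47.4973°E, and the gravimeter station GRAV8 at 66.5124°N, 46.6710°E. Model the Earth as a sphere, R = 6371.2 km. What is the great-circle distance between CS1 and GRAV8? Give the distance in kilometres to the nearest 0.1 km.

85.7 km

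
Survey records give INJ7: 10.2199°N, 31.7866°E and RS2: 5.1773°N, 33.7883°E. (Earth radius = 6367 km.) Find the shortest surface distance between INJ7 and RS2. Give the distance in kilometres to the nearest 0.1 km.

602.1 km

Δφ = -5.0426°,  Δλ = 2.0017°
a = sin²(Δφ/2) + cos φ₁ cos φ₂ sin²(Δλ/2) = 0.002234
c = 2·arcsin(√a) = 0.094570 rad = 5.4185°
d = R·c = 6367 × 0.094570 = 602.1 km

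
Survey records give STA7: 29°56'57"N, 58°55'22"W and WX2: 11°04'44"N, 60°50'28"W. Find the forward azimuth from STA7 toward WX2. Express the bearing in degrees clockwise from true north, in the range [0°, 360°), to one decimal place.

185.8°

STA7: φ = +29.94917°, λ = -58.92278°
WX2: φ = +11.07889°, λ = -60.84111°
Δλ = -1.9183°
y = sin Δλ · cos φ₂ = -0.032851
x = cos φ₁ sin φ₂ − sin φ₁ cos φ₂ cos Δλ = -0.323152
θ = atan2(y, x) = -174.1953° → 185.8047° (mod 360°)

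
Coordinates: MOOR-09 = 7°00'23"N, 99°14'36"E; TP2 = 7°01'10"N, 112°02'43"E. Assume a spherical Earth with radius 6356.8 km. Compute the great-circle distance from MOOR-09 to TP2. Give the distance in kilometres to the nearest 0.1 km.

1409.7 km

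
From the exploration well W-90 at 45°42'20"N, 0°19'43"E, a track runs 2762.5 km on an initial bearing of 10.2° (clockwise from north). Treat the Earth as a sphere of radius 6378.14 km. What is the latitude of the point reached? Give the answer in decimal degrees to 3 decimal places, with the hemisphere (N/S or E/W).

W-90: φ = +45.70556°, λ = +0.32861°
δ = d/R = 2762.5/6378.14 = 0.433120 rad
φ₂ = arcsin(sin φ₁ cos δ + cos φ₁ sin δ cos θ)
   = arcsin(0.71576·0.90766 + 0.69835·0.41970·0.98420) = 69.74059°
λ₂ = λ₁ + atan2(sin θ sin δ cos φ₁, cos δ − sin φ₁ sin φ₂) = 12.72296°

69.741°N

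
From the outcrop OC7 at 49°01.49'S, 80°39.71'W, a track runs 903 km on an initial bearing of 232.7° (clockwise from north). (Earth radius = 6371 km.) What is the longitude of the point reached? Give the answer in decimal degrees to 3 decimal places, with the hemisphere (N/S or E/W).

OC7: φ = -49.02483°, λ = -80.66183°
δ = d/R = 903/6371 = 0.141736 rad
φ₂ = arcsin(sin φ₁ cos δ + cos φ₁ sin δ cos θ)
   = arcsin(-0.75499·0.98997 + 0.65573·0.14126·-0.60599) = -53.47100°
λ₂ = λ₁ + atan2(sin θ sin δ cos φ₁, cos δ − sin φ₁ sin φ₂) = -91.54369°

91.544°W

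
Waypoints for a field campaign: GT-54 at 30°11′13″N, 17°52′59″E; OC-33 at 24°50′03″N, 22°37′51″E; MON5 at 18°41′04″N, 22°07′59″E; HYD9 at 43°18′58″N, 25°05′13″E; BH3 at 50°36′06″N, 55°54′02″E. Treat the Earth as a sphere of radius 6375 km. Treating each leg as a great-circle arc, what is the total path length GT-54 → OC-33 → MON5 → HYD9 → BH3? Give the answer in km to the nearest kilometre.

GT-54: φ = +30.18694°, λ = +17.88306°
OC-33: φ = +24.83417°, λ = +22.63083°
MON5: φ = +18.68444°, λ = +22.13306°
HYD9: φ = +43.31611°, λ = +25.08694°
BH3: φ = +50.60167°, λ = +55.90056°
GT-54→OC-33: c = 0.118834 rad, d = 757.57 km
OC-33→MON5: c = 0.107635 rad, d = 686.18 km
MON5→HYD9: c = 0.432096 rad, d = 2754.61 km
HYD9→BH3: c = 0.385161 rad, d = 2455.40 km
Total = 757.57 + 686.18 + 2754.61 + 2455.40 = 6653.76 km

6654 km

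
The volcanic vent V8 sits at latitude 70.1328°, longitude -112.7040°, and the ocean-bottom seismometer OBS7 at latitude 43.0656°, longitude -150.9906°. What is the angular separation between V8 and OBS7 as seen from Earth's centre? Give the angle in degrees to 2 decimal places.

33.17°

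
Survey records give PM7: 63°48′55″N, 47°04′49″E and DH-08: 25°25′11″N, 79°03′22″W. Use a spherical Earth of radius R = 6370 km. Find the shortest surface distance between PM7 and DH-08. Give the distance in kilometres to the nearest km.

9046 km

PM7: φ = +63.81528°, λ = +47.08028°
DH-08: φ = +25.41972°, λ = -79.05611°
Δφ = -38.3956°,  Δλ = -126.1364°
a = sin²(Δφ/2) + cos φ₁ cos φ₂ sin²(Δλ/2) = 0.424916
c = 2·arcsin(√a) = 1.420058 rad = 81.3633°
d = R·c = 6370 × 1.420058 = 9045.8 km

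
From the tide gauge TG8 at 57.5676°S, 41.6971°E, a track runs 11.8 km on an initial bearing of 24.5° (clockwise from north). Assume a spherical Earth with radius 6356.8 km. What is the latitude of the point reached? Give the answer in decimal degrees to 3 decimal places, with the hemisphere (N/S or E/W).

δ = d/R = 11.8/6356.8 = 0.001856 rad
φ₂ = arcsin(sin φ₁ cos δ + cos φ₁ sin δ cos θ)
   = arcsin(-0.84402·1.00000 + 0.53630·0.00186·0.90996) = -57.47079°
λ₂ = λ₁ + atan2(sin θ sin δ cos φ₁, cos δ − sin φ₁ sin φ₂) = 41.77912°

57.471°S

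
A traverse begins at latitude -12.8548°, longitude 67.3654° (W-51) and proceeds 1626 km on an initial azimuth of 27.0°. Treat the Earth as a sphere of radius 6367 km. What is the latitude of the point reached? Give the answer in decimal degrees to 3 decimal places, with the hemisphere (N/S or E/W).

δ = d/R = 1626/6367 = 0.255379 rad
φ₂ = arcsin(sin φ₁ cos δ + cos φ₁ sin δ cos θ)
   = arcsin(-0.22248·0.96757 + 0.97494·0.25261·0.89101) = 0.23908°
λ₂ = λ₁ + atan2(sin θ sin δ cos φ₁, cos δ − sin φ₁ sin φ₂) = 73.95084°

0.239°N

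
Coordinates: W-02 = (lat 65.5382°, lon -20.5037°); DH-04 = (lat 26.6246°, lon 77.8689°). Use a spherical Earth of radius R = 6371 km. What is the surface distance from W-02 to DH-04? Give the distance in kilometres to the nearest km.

7702 km

Δφ = -38.9136°,  Δλ = 98.3726°
a = sin²(Δφ/2) + cos φ₁ cos φ₂ sin²(Δλ/2) = 0.322992
c = 2·arcsin(√a) = 1.208936 rad = 69.2669°
d = R·c = 6371 × 1.208936 = 7702.1 km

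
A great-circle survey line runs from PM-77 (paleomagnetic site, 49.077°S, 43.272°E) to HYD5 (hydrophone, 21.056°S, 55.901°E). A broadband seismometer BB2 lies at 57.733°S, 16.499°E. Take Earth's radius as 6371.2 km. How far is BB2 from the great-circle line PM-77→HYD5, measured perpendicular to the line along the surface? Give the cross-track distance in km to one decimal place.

892.6 km

δ₁₃ = central angle PM-77→BB2 = 0.313951 rad  (haversine)
θ₁₃ = bearing PM-77→BB2 = 231.143°,  θ₁₂ = bearing PM-77→HYD5 = 24.260°
dₓₜ = R·arcsin(sin δ₁₃ · sin(θ₁₃ − θ₁₂)) = 6371.2·arcsin(0.30882·sin(206.883°)) = -892.592 km
|dₓₜ| = 892.592 km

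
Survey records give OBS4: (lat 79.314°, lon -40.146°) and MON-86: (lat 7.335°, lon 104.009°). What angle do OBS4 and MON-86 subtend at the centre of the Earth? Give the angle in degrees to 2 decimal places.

Δφ = -71.9790°,  Δλ = 144.1550°
a = sin²(Δφ/2) + cos φ₁ cos φ₂ sin²(Δλ/2) = 0.511811
c = 2·arcsin(√a) = 1.594420 rad = 91.3535°

91.35°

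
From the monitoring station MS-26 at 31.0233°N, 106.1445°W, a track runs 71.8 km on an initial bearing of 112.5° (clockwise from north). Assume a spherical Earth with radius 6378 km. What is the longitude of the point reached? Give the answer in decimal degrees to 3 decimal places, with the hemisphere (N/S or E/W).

δ = d/R = 71.8/6378 = 0.011257 rad
φ₂ = arcsin(sin φ₁ cos δ + cos φ₁ sin δ cos θ)
   = arcsin(0.51539·0.99994 + 0.85696·0.01126·-0.38268) = 30.77461°
λ₂ = λ₁ + atan2(sin θ sin δ cos φ₁, cos δ − sin φ₁ sin φ₂) = -105.45093°

105.451°W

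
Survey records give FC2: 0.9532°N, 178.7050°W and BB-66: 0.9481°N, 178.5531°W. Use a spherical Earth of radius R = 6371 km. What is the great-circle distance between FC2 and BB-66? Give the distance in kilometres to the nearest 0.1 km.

16.9 km

Δφ = -0.0051°,  Δλ = 0.1519°
a = sin²(Δφ/2) + cos φ₁ cos φ₂ sin²(Δλ/2) = 0.000002
c = 2·arcsin(√a) = 0.002652 rad = 0.1520°
d = R·c = 6371 × 0.002652 = 16.9 km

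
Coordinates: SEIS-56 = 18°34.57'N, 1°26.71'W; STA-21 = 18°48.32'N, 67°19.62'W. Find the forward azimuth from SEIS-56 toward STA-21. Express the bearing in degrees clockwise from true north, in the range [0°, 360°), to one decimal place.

281.9°

SEIS-56: φ = +18.57617°, λ = -1.44517°
STA-21: φ = +18.80533°, λ = -67.32700°
Δλ = -65.8818°
y = sin Δλ · cos φ₂ = -0.863984
x = cos φ₁ sin φ₂ − sin φ₁ cos φ₂ cos Δλ = 0.182336
θ = atan2(y, x) = -78.0831° → 281.9169° (mod 360°)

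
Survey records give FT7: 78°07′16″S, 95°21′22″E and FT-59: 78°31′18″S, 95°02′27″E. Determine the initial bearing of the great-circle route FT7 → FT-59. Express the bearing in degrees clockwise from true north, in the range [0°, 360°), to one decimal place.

FT7: φ = -78.12111°, λ = +95.35611°
FT-59: φ = -78.52167°, λ = +95.04083°
Δλ = -0.3153°
y = sin Δλ · cos φ₂ = -0.001095
x = cos φ₁ sin φ₂ − sin φ₁ cos φ₂ cos Δλ = -0.006994
θ = atan2(y, x) = -171.1017° → 188.8983° (mod 360°)

188.9°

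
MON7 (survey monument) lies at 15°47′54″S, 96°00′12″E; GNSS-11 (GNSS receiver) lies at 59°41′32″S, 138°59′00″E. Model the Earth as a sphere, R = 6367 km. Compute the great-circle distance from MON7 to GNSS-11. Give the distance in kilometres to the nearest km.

5981 km

MON7: φ = -15.79833°, λ = +96.00333°
GNSS-11: φ = -59.69222°, λ = +138.98333°
Δφ = -43.8939°,  Δλ = 42.9800°
a = sin²(Δφ/2) + cos φ₁ cos φ₂ sin²(Δλ/2) = 0.204855
c = 2·arcsin(√a) = 0.939377 rad = 53.8224°
d = R·c = 6367 × 0.939377 = 5981.0 km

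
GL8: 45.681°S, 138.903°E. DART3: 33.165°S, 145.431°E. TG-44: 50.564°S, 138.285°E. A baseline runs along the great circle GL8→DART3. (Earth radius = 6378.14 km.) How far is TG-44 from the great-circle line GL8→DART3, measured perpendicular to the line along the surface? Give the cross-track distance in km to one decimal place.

181.8 km

δ₁₃ = central angle GL8→TG-44 = 0.085527 rad  (haversine)
θ₁₃ = bearing GL8→TG-44 = 184.600°,  θ₁₂ = bearing GL8→DART3 = 24.092°
dₓₜ = R·arcsin(sin δ₁₃ · sin(θ₁₃ − θ₁₂)) = 6378.14·arcsin(0.08542·sin(160.508°)) = 181.823 km
|dₓₜ| = 181.823 km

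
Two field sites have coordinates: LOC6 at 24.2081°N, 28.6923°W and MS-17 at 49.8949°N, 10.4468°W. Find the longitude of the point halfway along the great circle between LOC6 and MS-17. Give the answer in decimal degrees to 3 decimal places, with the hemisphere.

21.153°W

Bx = cos φ₂ cos Δλ = 0.611804,  By = cos φ₂ sin Δλ = 0.201689
φₘ = atan2(sin φ₁ + sin φ₂, √((cos φ₁ + Bx)² + By²)) = 37.39228°
λₘ = λ₁ + atan2(By, cos φ₁ + Bx) = -21.15281°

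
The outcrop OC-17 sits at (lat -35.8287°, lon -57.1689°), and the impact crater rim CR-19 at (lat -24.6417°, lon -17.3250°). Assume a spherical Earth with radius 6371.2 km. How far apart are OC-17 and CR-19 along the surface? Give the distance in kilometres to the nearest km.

3994 km

Δφ = 11.1870°,  Δλ = 39.8439°
a = sin²(Δφ/2) + cos φ₁ cos φ₂ sin²(Δλ/2) = 0.095061
c = 2·arcsin(√a) = 0.626853 rad = 35.9161°
d = R·c = 6371.2 × 0.626853 = 3993.8 km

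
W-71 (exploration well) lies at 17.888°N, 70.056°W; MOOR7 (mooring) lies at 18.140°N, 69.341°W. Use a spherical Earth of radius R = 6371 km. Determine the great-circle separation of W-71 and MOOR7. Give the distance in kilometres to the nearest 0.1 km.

80.6 km

Δφ = 0.2520°,  Δλ = 0.7150°
a = sin²(Δφ/2) + cos φ₁ cos φ₂ sin²(Δλ/2) = 0.000040
c = 2·arcsin(√a) = 0.012656 rad = 0.7251°
d = R·c = 6371 × 0.012656 = 80.6 km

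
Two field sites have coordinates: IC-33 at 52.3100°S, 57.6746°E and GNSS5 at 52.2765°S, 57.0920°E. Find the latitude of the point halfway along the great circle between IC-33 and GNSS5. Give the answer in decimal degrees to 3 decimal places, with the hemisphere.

Bx = cos φ₂ cos Δλ = 0.611820,  By = cos φ₂ sin Δλ = -0.006221
φₘ = atan2(sin φ₁ + sin φ₂, √((cos φ₁ + Bx)² + By²)) = -52.29361°
λₘ = λ₁ + atan2(By, cos φ₁ + Bx) = 57.38319°

52.294°S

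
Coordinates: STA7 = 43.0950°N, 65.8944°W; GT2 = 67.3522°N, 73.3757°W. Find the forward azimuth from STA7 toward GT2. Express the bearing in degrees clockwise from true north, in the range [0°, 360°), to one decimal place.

353.1°

Δλ = -7.4813°
y = sin Δλ · cos φ₂ = -0.050137
x = cos φ₁ sin φ₂ − sin φ₁ cos φ₂ cos Δλ = 0.413073
θ = atan2(y, x) = -6.9204° → 353.0796° (mod 360°)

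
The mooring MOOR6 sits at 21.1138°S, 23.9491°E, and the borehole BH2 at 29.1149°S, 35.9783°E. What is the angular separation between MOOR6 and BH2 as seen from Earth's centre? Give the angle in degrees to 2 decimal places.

Δφ = -8.0011°,  Δλ = 12.0292°
a = sin²(Δφ/2) + cos φ₁ cos φ₂ sin²(Δλ/2) = 0.013815
c = 2·arcsin(√a) = 0.235622 rad = 13.5001°

13.50°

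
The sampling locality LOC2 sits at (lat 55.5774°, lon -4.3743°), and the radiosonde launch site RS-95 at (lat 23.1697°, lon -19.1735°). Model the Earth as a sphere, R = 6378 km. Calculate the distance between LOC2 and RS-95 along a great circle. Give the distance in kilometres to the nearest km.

3808 km

Δφ = -32.4077°,  Δλ = -14.7992°
a = sin²(Δφ/2) + cos φ₁ cos φ₂ sin²(Δλ/2) = 0.086492
c = 2·arcsin(√a) = 0.597018 rad = 34.2066°
d = R·c = 6378 × 0.597018 = 3807.8 km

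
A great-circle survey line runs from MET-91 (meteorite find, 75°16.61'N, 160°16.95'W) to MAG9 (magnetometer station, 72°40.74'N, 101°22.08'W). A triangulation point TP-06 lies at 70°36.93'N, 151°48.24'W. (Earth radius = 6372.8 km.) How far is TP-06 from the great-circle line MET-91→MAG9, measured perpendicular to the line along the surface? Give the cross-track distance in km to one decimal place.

MET-91: φ = +75.27683°, λ = -160.28250°
MAG9: φ = +72.67900°, λ = -101.36800°
TP-06: φ = +70.61550°, λ = -151.80400°
δ₁₃ = central angle MET-91→TP-06 = 0.092004 rad  (haversine)
θ₁₃ = bearing MET-91→TP-06 = 147.816°,  θ₁₂ = bearing MET-91→MAG9 = 69.772°
dₓₜ = R·arcsin(sin δ₁₃ · sin(θ₁₃ − θ₁₂)) = 6372.8·arcsin(0.09187·sin(78.044°)) = 573.572 km
|dₓₜ| = 573.572 km

573.6 km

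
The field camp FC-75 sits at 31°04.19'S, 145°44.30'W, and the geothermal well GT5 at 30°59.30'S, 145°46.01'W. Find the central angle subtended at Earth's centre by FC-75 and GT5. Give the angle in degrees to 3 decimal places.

FC-75: φ = -31.06983°, λ = -145.73833°
GT5: φ = -30.98833°, λ = -145.76683°
Δφ = 0.0815°,  Δλ = -0.0285°
a = sin²(Δφ/2) + cos φ₁ cos φ₂ sin²(Δλ/2) = 0.000001
c = 2·arcsin(√a) = 0.001485 rad = 0.0851°

0.085°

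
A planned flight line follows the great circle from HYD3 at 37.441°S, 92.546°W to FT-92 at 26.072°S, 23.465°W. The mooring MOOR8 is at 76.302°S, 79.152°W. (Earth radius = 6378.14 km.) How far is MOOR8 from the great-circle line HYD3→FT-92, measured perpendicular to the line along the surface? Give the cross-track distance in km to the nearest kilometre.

δ₁₃ = central angle HYD3→MOOR8 = 0.686362 rad  (haversine)
θ₁₃ = bearing HYD3→MOOR8 = 175.034°,  θ₁₂ = bearing HYD3→FT-92 = 100.399°
dₓₜ = R·arcsin(sin δ₁₃ · sin(θ₁₃ − θ₁₂)) = 6378.14·arcsin(0.63373·sin(74.635°)) = 4193.123 km
|dₓₜ| = 4193.123 km

4193 km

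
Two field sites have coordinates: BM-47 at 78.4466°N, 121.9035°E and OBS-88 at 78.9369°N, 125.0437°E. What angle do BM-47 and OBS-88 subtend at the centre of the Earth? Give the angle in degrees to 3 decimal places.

Δφ = 0.4903°,  Δλ = 3.1402°
a = sin²(Δφ/2) + cos φ₁ cos φ₂ sin²(Δλ/2) = 0.000047
c = 2·arcsin(√a) = 0.013735 rad = 0.7869°

0.787°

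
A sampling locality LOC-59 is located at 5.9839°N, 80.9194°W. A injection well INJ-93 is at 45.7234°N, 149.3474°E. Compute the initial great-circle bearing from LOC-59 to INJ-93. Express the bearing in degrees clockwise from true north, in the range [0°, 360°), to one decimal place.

Δλ = -129.7332°
y = sin Δλ · cos φ₂ = -0.536877
x = cos φ₁ sin φ₂ − sin φ₁ cos φ₂ cos Δλ = 0.758598
θ = atan2(y, x) = -35.2879° → 324.7121° (mod 360°)

324.7°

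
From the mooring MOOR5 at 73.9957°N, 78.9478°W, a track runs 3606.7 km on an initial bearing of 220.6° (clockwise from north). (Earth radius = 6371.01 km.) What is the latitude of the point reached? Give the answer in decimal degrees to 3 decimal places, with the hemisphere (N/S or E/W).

44.347°N

δ = d/R = 3606.7/6371.01 = 0.566111 rad
φ₂ = arcsin(sin φ₁ cos δ + cos φ₁ sin δ cos θ)
   = arcsin(0.96124·0.84399 + 0.27571·0.53635·-0.75927) = 44.34694°
λ₂ = λ₁ + atan2(sin θ sin δ cos φ₁, cos δ − sin φ₁ sin φ₂) = -108.16313°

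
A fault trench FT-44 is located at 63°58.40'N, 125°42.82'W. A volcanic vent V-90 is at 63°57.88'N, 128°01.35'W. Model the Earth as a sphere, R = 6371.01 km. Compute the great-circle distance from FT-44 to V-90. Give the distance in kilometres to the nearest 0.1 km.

FT-44: φ = +63.97333°, λ = -125.71367°
V-90: φ = +63.96467°, λ = -128.02250°
Δφ = -0.0087°,  Δλ = -2.3088°
a = sin²(Δφ/2) + cos φ₁ cos φ₂ sin²(Δλ/2) = 0.000078
c = 2·arcsin(√a) = 0.017684 rad = 1.0132°
d = R·c = 6371.01 × 0.017684 = 112.7 km

112.7 km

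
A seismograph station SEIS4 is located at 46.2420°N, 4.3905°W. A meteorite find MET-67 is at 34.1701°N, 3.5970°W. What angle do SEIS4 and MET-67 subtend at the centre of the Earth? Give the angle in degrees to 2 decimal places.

Δφ = -12.0719°,  Δλ = 0.7935°
a = sin²(Δφ/2) + cos φ₁ cos φ₂ sin²(Δλ/2) = 0.011084
c = 2·arcsin(√a) = 0.210957 rad = 12.0869°

12.09°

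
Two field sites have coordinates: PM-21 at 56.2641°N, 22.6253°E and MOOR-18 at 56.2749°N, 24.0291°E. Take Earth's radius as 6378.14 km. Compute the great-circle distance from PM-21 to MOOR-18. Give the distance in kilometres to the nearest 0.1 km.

Δφ = 0.0108°,  Δλ = 1.4038°
a = sin²(Δφ/2) + cos φ₁ cos φ₂ sin²(Δλ/2) = 0.000046
c = 2·arcsin(√a) = 0.013606 rad = 0.7796°
d = R·c = 6378.14 × 0.013606 = 86.8 km

86.8 km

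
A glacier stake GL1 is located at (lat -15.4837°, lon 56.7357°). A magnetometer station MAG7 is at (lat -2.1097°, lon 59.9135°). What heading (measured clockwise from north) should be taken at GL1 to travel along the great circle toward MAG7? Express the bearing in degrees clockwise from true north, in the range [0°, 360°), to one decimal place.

Δλ = 3.1778°
y = sin Δλ · cos φ₂ = 0.055397
x = cos φ₁ sin φ₂ − sin φ₁ cos φ₂ cos Δλ = 0.230896
θ = atan2(y, x) = 13.4915° → 13.4915° (mod 360°)

13.5°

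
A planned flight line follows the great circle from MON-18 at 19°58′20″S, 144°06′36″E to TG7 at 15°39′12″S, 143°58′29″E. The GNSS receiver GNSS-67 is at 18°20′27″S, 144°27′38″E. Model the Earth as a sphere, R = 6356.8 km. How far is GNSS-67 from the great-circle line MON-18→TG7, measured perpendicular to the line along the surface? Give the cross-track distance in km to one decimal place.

MON-18: φ = -19.97222°, λ = +144.11000°
TG7: φ = -15.65333°, λ = +143.97472°
GNSS-67: φ = -18.34083°, λ = +144.46056°
δ₁₃ = central angle MON-18→GNSS-67 = 0.029054 rad  (haversine)
θ₁₃ = bearing MON-18→GNSS-67 = 11.532°,  θ₁₂ = bearing MON-18→TG7 = 358.271°
dₓₜ = R·arcsin(sin δ₁₃ · sin(θ₁₃ − θ₁₂)) = 6356.8·arcsin(0.02905·sin(-346.739°)) = 42.361 km
|dₓₜ| = 42.361 km

42.4 km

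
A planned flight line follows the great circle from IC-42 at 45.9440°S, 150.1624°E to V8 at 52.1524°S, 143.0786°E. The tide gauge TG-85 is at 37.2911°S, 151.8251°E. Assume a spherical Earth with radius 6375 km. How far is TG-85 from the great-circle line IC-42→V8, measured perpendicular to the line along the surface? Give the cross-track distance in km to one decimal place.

δ₁₃ = central angle IC-42→TG-85 = 0.152562 rad  (haversine)
θ₁₃ = bearing IC-42→TG-85 = 8.737°,  θ₁₂ = bearing IC-42→V8 = 214.159°
dₓₜ = R·arcsin(sin δ₁₃ · sin(θ₁₃ − θ₁₂)) = 6375·arcsin(0.15197·sin(-205.422°)) = 416.187 km
|dₓₜ| = 416.187 km

416.2 km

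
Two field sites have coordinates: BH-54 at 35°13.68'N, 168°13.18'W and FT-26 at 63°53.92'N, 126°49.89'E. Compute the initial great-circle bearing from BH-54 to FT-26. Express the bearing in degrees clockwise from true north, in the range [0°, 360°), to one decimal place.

BH-54: φ = +35.22800°, λ = -168.21967°
FT-26: φ = +63.89867°, λ = +126.83150°
Δλ = -64.9488°
y = sin Δλ · cos φ₂ = -0.398573
x = cos φ₁ sin φ₂ − sin φ₁ cos φ₂ cos Δλ = 0.626099
θ = atan2(y, x) = -32.4807° → 327.5193° (mod 360°)

327.5°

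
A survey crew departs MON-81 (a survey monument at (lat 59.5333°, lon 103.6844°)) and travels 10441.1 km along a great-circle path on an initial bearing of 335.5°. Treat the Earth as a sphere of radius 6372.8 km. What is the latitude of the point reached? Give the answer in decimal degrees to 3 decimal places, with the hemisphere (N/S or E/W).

23.711°N

δ = d/R = 10441.1/6372.8 = 1.638385 rad
φ₂ = arcsin(sin φ₁ cos δ + cos φ₁ sin δ cos θ)
   = arcsin(0.86192·-0.06754 + 0.50704·0.99772·0.90996) = 23.71072°
λ₂ = λ₁ + atan2(sin θ sin δ cos φ₁, cos δ − sin φ₁ sin φ₂) = -49.45048°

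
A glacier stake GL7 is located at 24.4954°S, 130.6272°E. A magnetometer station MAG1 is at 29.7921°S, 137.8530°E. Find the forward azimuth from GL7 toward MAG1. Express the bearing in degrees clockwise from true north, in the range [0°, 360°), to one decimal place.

Δλ = 7.2258°
y = sin Δλ · cos φ₂ = 0.109156
x = cos φ₁ sin φ₂ − sin φ₁ cos φ₂ cos Δλ = -0.095171
θ = atan2(y, x) = 131.0845° → 131.0845° (mod 360°)

131.1°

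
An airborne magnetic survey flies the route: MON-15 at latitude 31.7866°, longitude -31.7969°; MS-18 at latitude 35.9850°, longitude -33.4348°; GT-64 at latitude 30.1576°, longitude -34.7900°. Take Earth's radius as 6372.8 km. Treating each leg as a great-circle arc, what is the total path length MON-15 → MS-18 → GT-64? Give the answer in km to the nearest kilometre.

MON-15→MS-18: c = 0.077019 rad, d = 490.83 km
MS-18→GT-64: c = 0.103617 rad, d = 660.33 km
Total = 490.83 + 660.33 = 1151.16 km

1151 km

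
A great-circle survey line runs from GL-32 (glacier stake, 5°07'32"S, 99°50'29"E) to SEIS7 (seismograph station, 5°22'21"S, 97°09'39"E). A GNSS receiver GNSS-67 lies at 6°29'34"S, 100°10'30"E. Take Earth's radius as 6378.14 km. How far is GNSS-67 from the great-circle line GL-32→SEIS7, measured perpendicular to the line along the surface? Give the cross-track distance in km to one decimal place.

155.0 km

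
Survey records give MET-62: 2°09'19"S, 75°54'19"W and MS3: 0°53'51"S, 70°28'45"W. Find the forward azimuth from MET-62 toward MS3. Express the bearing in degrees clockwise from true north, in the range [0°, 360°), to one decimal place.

MET-62: φ = -2.15528°, λ = -75.90528°
MS3: φ = -0.89750°, λ = -70.47917°
Δλ = 5.4261°
y = sin Δλ · cos φ₂ = 0.094550
x = cos φ₁ sin φ₂ − sin φ₁ cos φ₂ cos Δλ = 0.021782
θ = atan2(y, x) = 77.0268° → 77.0268° (mod 360°)

77.0°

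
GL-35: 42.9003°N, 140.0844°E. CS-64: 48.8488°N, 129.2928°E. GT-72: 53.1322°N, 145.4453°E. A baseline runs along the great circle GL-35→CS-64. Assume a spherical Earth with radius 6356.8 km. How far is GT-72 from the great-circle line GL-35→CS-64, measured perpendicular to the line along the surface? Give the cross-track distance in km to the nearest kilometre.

δ₁₃ = central angle GL-35→GT-72 = 0.189097 rad  (haversine)
θ₁₃ = bearing GL-35→GT-72 = 17.350°,  θ₁₂ = bearing GL-35→CS-64 = 312.158°
dₓₜ = R·arcsin(sin δ₁₃ · sin(θ₁₃ − θ₁₂)) = 6356.8·arcsin(0.18797·sin(-294.808°)) = 1089.964 km
|dₓₜ| = 1089.964 km

1090 km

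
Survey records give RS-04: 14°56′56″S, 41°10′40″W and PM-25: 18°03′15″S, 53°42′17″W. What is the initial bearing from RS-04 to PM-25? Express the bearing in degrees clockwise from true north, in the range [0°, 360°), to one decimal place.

RS-04: φ = -14.94889°, λ = -41.17778°
PM-25: φ = -18.05417°, λ = -53.70472°
Δλ = -12.5269°
y = sin Δλ · cos φ₂ = -0.206219
x = cos φ₁ sin φ₂ − sin φ₁ cos φ₂ cos Δλ = -0.060009
θ = atan2(y, x) = -106.2249° → 253.7751° (mod 360°)

253.8°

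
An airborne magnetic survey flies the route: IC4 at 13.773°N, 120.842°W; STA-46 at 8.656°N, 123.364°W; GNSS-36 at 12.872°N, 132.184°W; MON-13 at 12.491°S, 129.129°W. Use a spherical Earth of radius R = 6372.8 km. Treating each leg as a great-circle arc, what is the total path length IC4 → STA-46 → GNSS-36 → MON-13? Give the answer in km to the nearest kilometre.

IC4→STA-46: c = 0.099191 rad, d = 632.12 km
STA-46→GNSS-36: c = 0.168142 rad, d = 1071.54 km
GNSS-36→MON-13: c = 0.445815 rad, d = 2841.09 km
Total = 632.12 + 1071.54 + 2841.09 = 4544.75 km

4545 km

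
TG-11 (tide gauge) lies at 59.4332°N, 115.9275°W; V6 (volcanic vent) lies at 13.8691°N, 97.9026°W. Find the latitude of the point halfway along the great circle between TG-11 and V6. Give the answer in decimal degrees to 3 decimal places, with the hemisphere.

36.959°N

Bx = cos φ₂ cos Δλ = 0.923199,  By = cos φ₂ sin Δλ = 0.300409
φₘ = atan2(sin φ₁ + sin φ₂, √((cos φ₁ + Bx)² + By²)) = 36.95885°
λₘ = λ₁ + atan2(By, cos φ₁ + Bx) = -104.07756°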